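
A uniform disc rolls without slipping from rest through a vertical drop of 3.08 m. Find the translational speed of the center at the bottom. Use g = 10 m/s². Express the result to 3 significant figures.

With I = (1/2)MR², the ratio k = I/(MR²) is 0.5.
Pure rolling means v = ωR; then KE = ½Mv² + ½I(v/R)² = ½(1+k)Mv² = (3/4)Mv².
Energy conservation: Mgh = (3/4)Mv², so v = √(2gh/(1+k)) = √(2 × 10 × 3.08 / 1.5) ≈ 6.41 m/s.

v ≈ 6.41 m/s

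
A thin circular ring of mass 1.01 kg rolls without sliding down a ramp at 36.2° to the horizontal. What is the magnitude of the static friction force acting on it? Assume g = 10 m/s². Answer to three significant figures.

The moment of inertia is MR², giving k ≡ I/(MR²) = 1.
Translational: Mg sinθ − f = Ma. Rotational about the CM: fR = Iα = kMRa, so f = kMa.
Combining, a = g sinθ/(1+k) and f = kMa = kMg sinθ/(1+k).
f = 1 × 1.01 × 10 × sin36.2° / 2 ≈ 2.98 N.

f ≈ 2.98 N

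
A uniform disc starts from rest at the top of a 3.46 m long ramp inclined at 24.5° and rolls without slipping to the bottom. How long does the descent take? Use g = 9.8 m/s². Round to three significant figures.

With I = (1/2)MR², the ratio k = I/(MR²) is 0.5.
Newton's second law down the slope: Mg sinθ − f = Ma. The torque equation fR = Iα (with α = a/R) gives f = kMa.
Hence a = g sinθ/(1+k) = 9.8×sin24.5°/1.5 = 2.709 m/s².
With constant a from rest, t = √(2L/a) = √(2·3.46/2.709) ≈ 1.60 s.

t ≈ 1.60 s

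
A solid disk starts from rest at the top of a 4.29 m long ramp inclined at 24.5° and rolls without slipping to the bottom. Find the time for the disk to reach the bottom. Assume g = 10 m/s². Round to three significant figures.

For this body I = (1/2)MR², i.e. k = I/(MR²) = 0.5.
Translational: Mg sinθ − f = Ma. Rotational about the CM: fR = Iα = kMRa, so f = kMa.
Hence a = g sinθ/(1+k) = 10×sin24.5°/1.5 = 2.765 m/s².
With constant a from rest, t = √(2L/a) = √(2·4.29/2.765) ≈ 1.76 s.

t ≈ 1.76 s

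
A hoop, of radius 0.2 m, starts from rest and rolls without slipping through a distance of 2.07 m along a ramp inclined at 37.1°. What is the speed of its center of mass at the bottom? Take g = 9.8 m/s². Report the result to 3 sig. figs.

For this body I = MR², i.e. k = I/(MR²) = 1.
Pure rolling means v = ωR; then KE = ½Mv² + ½I(v/R)² = ½(1+k)Mv² = Mv².
The vertical drop is h = L sinθ = 2.07 × sin37.1° = 1.249 m.
Setting Mgh = Mv² gives v = √(2gh/(1+k)) = √(2·9.8·1.249/2) ≈ 3.50 m/s.

v ≈ 3.50 m/s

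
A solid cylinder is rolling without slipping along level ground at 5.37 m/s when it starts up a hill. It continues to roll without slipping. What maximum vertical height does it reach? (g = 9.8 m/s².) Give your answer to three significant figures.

h ≈ 2.21 m

The moment of inertia is (1/2)MR², giving k ≡ I/(MR²) = 0.5.
Since it rolls without slipping, ω = v/R and KE = ½Mv² + ½Iω² = ½(1+k)Mv² = (3/4)Mv².
All of this converts to potential energy at the highest point: (3/4)Mv₀² = Mgh.
Thus h = (1+k)v₀²/(2g) = 1.5 × 5.37² / (2 × 9.8) ≈ 2.21 m.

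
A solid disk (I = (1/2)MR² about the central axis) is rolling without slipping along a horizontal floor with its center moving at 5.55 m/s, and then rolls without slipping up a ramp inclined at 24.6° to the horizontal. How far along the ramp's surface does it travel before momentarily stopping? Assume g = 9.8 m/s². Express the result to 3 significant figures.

d ≈ 5.66 m

The moment of inertia is (1/2)MR², giving k ≡ I/(MR²) = 0.5.
Since it rolls without slipping, ω = v/R and KE = ½Mv² + ½Iω² = ½(1+k)Mv² = (3/4)Mv².
Setting this equal to Mgh gives the vertical rise h = (1+k)v₀²/(2g) = 1.5×5.55²/(2×9.8) = 2.357 m.
The distance along the slope is d = h/sinθ = 2.357/sin24.6° ≈ 5.66 m.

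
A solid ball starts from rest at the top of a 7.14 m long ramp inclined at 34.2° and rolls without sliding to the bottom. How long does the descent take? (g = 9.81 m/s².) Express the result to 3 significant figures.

Here I = (2/5)MR², so the shape factor k = I/(MR²) = 0.4.
Translational: Mg sinθ − f = Ma. Rotational about the CM: fR = Iα = kMRa, so f = kMa.
Hence a = g sinθ/(1+k) = 9.81×sin34.2°/1.4 = 3.939 m/s².
Starting from rest, L = ½at², so t = √(2L/a) = √(2×7.14/3.939) ≈ 1.90 s.

t ≈ 1.90 s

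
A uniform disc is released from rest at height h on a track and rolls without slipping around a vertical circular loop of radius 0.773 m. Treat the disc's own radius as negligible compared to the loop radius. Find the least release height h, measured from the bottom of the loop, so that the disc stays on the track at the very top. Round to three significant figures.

For this body I = (1/2)MR², i.e. k = I/(MR²) = 0.5.
At the top of the loop, the minimum-contact condition is Mg = Mv_top²/r, so v_top² = gr.
With ω = v/R, the kinetic energy at speed v is ½(1+k)Mv² = (3/4)Mv².
Energy conservation from release (height h) to the top (height 2r): Mgh = Mg(2r) + (3/4)M·gr.
Thus h_min = 2r + (1+k)r/2 = r(2 + 1.5/2) = 0.773 × 2.75 ≈ 2.13 m.

h_min ≈ 2.13 m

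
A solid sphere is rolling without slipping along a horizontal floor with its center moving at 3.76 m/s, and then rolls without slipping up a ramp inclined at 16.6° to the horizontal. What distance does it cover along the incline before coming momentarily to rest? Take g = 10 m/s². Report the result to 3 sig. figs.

The moment of inertia is (2/5)MR², giving k ≡ I/(MR²) = 0.4.
The rolling condition ω = v/R makes the rotational term ½I(v/R)² = ½kMv², so KE_total = ½(1+k)Mv² = (7/10)Mv².
Setting this equal to Mgh gives the vertical rise h = (1+k)v₀²/(2g) = 1.4×3.76²/(2×10) = 0.9896 m.
Along the incline, d = h/sinθ = 0.9896/sin16.6° ≈ 3.46 m.

d ≈ 3.46 m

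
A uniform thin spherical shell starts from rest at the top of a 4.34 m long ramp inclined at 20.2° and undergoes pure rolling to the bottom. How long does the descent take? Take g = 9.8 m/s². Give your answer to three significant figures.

t ≈ 2.07 s

Here I = (2/3)MR², so the shape factor k = I/(MR²) = 2/3.
Translational: Mg sinθ − f = Ma. Rotational about the CM: fR = Iα = kMRa, so f = kMa.
Hence a = g sinθ/(1+k) = 9.8×sin20.2°/1.667 = 2.03 m/s².
Starting from rest, L = ½at², so t = √(2L/a) = √(2×4.34/2.03) ≈ 2.07 s.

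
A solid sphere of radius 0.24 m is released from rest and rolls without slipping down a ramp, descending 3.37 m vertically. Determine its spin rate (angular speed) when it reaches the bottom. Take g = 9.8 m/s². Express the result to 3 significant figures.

Here I = (2/5)MR², so the shape factor k = I/(MR²) = 0.4.
Pure rolling means v = ωR; then KE = ½Mv² + ½I(v/R)² = ½(1+k)Mv² = (7/10)Mv².
Energy conservation Mgh = ½(1+k)Mv² gives v = √(2gh/(1+k)) = √(2 × 9.8 × 3.37 / 1.4) = 6.869 m/s.
Then ω = v/R = 6.869 / 0.24 ≈ 28.6 rad/s.

ω ≈ 28.6 rad/s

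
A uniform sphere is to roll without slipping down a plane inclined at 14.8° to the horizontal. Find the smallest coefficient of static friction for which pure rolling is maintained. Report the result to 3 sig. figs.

Here I = (2/5)MR², so the shape factor k = I/(MR²) = 0.4.
Translational: Mg sinθ − f = Ma. Rotational about the CM: fR = Iα = kMRa, so f = kMa.
These give a = g sinθ/(1+k) and the required friction f = kMg sinθ/(1+k).
The normal force is N = Mg cosθ, so μ_min = f/N = k tanθ/(1+k).
μ_min = 0.4 × tan14.8° / 1.4 ≈ 0.0755.

μ_min ≈ 0.0755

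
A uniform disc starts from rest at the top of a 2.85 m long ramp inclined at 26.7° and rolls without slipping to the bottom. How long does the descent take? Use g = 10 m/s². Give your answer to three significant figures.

t ≈ 1.38 s

With I = (1/2)MR², the ratio k = I/(MR²) is 0.5.
Newton's second law down the slope: Mg sinθ − f = Ma. The torque equation fR = Iα (with α = a/R) gives f = kMa.
Hence a = g sinθ/(1+k) = 10×sin26.7°/1.5 = 2.995 m/s².
Starting from rest, L = ½at², so t = √(2L/a) = √(2×2.85/2.995) ≈ 1.38 s.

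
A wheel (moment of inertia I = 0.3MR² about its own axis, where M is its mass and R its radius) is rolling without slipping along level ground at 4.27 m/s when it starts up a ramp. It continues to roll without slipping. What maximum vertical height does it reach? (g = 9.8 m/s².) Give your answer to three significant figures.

Here I = 0.3MR², so the shape factor k = I/(MR²) = 0.3.
Since it rolls without slipping, ω = v/R and KE = ½Mv² + ½Iω² = ½(1+k)Mv² = (13/20)Mv².
At the top the kinetic energy is zero, so (13/20)Mv₀² = Mgh.
Thus h = (1+k)v₀²/(2g) = 1.3 × 4.27² / (2 × 9.8) ≈ 1.21 m.

h ≈ 1.21 m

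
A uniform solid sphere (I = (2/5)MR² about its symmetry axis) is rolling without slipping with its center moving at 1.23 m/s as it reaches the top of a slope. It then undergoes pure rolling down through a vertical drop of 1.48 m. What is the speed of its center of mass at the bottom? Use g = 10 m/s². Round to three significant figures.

v ≈ 4.76 m/s

The moment of inertia is (2/5)MR², giving k ≡ I/(MR²) = 0.4.
Since it rolls without slipping, ω = v/R and KE = ½Mv² + ½Iω² = ½(1+k)Mv² = (7/10)Mv².
Conserving energy between top and bottom: (7/10)Mv² = (7/10)Mv₀² + Mgh, hence v² = v₀² + 2gh/(1+k).
v = √(1.23² + 2×10×1.48/1.4) = √22.66 ≈ 4.76 m/s.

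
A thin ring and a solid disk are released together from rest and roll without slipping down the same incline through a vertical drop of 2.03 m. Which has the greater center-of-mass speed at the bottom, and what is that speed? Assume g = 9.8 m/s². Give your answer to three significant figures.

the solid disk, at v ≈ 5.15 m/s

For rolling without slipping, Mgh = ½(1+k)Mv² where k = I/(MR²), so v = √(2gh/(1+k)).
Thin ring: k = 1, giving v = √(2×9.8×2.03/2) = 4.46 m/s.
Solid disk: k = 0.5, giving v = √(2×9.8×2.03/1.5) = 5.15 m/s.
The smaller k wins: the solid disk, at ≈ 5.15 m/s.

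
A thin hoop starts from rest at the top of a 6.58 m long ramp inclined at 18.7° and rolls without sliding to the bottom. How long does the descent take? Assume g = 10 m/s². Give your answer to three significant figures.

t ≈ 2.87 s

Here I = MR², so the shape factor k = I/(MR²) = 1.
Along the incline Mg sinθ − f = Ma, and torque about the center fR = Iα = kMR²(a/R) gives f = kMa.
Hence a = g sinθ/(1+k) = 10×sin18.7°/2 = 1.603 m/s².
With constant a from rest, t = √(2L/a) = √(2·6.58/1.603) ≈ 2.87 s.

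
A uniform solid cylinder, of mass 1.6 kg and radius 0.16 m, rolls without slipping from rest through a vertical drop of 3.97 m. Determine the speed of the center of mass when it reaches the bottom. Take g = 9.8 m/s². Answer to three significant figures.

The moment of inertia is (1/2)MR², giving k ≡ I/(MR²) = 0.5.
The rolling condition ω = v/R makes the rotational term ½I(v/R)² = ½kMv², so KE_total = ½(1+k)Mv² = (3/4)Mv².
Setting Mgh = (3/4)Mv² gives v = √(2gh/(1+k)) = √(2·9.8·3.97/1.5) ≈ 7.20 m/s.

v ≈ 7.20 m/s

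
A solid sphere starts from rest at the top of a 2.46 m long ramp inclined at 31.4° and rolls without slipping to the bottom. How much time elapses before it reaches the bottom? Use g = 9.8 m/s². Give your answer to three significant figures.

t ≈ 1.16 s

The moment of inertia is (2/5)MR², giving k ≡ I/(MR²) = 0.4.
Along the incline Mg sinθ − f = Ma, and torque about the center fR = Iα = kMR²(a/R) gives f = kMa.
Hence a = g sinθ/(1+k) = 9.8×sin31.4°/1.4 = 3.647 m/s².
Starting from rest, L = ½at², so t = √(2L/a) = √(2×2.46/3.647) ≈ 1.16 s.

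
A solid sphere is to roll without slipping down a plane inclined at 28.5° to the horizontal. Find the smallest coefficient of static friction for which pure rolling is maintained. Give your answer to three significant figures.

μ_min ≈ 0.155

With I = (2/5)MR², the ratio k = I/(MR²) is 0.4.
Newton's second law down the slope: Mg sinθ − f = Ma. The torque equation fR = Iα (with α = a/R) gives f = kMa.
These give a = g sinθ/(1+k) and the required friction f = kMg sinθ/(1+k).
The normal force is N = Mg cosθ, so μ_min = f/N = k tanθ/(1+k).
μ_min = 0.4 × tan28.5° / 1.4 ≈ 0.155.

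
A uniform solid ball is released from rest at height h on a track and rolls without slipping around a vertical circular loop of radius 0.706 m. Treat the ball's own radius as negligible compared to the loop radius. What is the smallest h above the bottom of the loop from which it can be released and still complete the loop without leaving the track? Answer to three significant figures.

h_min ≈ 1.91 m

For this body I = (2/5)MR², i.e. k = I/(MR²) = 0.4.
At the top of the loop, the minimum-contact condition is Mg = Mv_top²/r, so v_top² = gr.
With ω = v/R, the kinetic energy at speed v is ½(1+k)Mv² = (7/10)Mv².
Energy conservation from release (height h) to the top (height 2r): Mgh = Mg(2r) + (7/10)M·gr.
Thus h_min = 2r + (1+k)r/2 = r(2 + 1.4/2) = 0.706 × 2.7 ≈ 1.91 m.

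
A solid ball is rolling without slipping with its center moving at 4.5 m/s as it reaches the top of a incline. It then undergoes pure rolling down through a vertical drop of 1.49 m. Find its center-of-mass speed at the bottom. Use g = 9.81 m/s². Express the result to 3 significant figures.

With I = (2/5)MR², the ratio k = I/(MR²) is 0.4.
The rolling condition ω = v/R makes the rotational term ½I(v/R)² = ½kMv², so KE_total = ½(1+k)Mv² = (7/10)Mv².
Conserving energy between top and bottom: (7/10)Mv² = (7/10)Mv₀² + Mgh, hence v² = v₀² + 2gh/(1+k).
v = √(4.5² + 2×9.81×1.49/1.4) = √41.13 ≈ 6.41 m/s.

v ≈ 6.41 m/s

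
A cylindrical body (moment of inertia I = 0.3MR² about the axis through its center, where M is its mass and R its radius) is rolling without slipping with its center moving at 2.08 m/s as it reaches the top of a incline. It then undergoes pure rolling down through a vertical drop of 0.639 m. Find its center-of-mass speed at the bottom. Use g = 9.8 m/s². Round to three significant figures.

The moment of inertia is 0.3MR², giving k ≡ I/(MR²) = 0.3.
The rolling condition ω = v/R makes the rotational term ½I(v/R)² = ½kMv², so KE_total = ½(1+k)Mv² = (13/20)Mv².
Conserving energy between top and bottom: (13/20)Mv² = (13/20)Mv₀² + Mgh, hence v² = v₀² + 2gh/(1+k).
v = √(2.08² + 2×9.8×0.639/1.3) = √13.96 ≈ 3.74 m/s.

v ≈ 3.74 m/s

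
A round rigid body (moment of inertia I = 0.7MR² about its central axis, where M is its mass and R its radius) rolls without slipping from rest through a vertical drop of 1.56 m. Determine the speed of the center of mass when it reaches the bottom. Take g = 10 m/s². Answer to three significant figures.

Here I = 0.7MR², so the shape factor k = I/(MR²) = 0.7.
Rolling without slipping gives ω = v/R, so the total kinetic energy is ½Mv² + ½Iω² = ½(1+k)Mv² = (17/20)Mv².
Energy conservation: Mgh = (17/20)Mv², so v = √(2gh/(1+k)) = √(2 × 10 × 1.56 / 1.7) ≈ 4.28 m/s.

v ≈ 4.28 m/s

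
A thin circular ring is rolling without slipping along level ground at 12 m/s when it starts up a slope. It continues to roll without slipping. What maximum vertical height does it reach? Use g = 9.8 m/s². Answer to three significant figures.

h ≈ 14.7 m

For this body I = MR², i.e. k = I/(MR²) = 1.
Pure rolling means v = ωR; then KE = ½Mv² + ½I(v/R)² = ½(1+k)Mv² = Mv².
At the top the kinetic energy is zero, so Mv₀² = Mgh.
Thus h = (1+k)v₀²/(2g) = 2 × 12² / (2 × 9.8) ≈ 14.7 m.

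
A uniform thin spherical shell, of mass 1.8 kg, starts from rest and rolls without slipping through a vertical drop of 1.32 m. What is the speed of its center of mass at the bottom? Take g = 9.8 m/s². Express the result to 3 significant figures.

For this body I = (2/3)MR², i.e. k = I/(MR²) = 2/3.
Rolling without slipping gives ω = v/R, so the total kinetic energy is ½Mv² + ½Iω² = ½(1+k)Mv² = (5/6)Mv².
Energy conservation: Mgh = (5/6)Mv², so v = √(2gh/(1+k)) = √(2 × 9.8 × 1.32 / 1.667) ≈ 3.94 m/s.

v ≈ 3.94 m/s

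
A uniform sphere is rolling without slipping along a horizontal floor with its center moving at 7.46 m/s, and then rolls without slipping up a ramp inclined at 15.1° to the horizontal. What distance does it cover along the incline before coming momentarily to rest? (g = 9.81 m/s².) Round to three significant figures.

d ≈ 15.2 m

The moment of inertia is (2/5)MR², giving k ≡ I/(MR²) = 0.4.
Rolling without slipping gives ω = v/R, so the total kinetic energy is ½Mv² + ½Iω² = ½(1+k)Mv² = (7/10)Mv².
Setting this equal to Mgh gives the vertical rise h = (1+k)v₀²/(2g) = 1.4×7.46²/(2×9.81) = 3.971 m.
Along the incline, d = h/sinθ = 3.971/sin15.1° ≈ 15.2 m.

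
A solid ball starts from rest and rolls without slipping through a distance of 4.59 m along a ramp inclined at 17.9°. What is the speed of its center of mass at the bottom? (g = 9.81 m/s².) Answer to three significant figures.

v ≈ 4.45 m/s

The moment of inertia is (2/5)MR², giving k ≡ I/(MR²) = 0.4.
Pure rolling means v = ωR; then KE = ½Mv² + ½I(v/R)² = ½(1+k)Mv² = (7/10)Mv².
The vertical drop is h = L sinθ = 4.59 × sin17.9° = 1.411 m.
Energy conservation: Mgh = (7/10)Mv², so v = √(2gh/(1+k)) = √(2 × 9.81 × 1.411 / 1.4) ≈ 4.45 m/s.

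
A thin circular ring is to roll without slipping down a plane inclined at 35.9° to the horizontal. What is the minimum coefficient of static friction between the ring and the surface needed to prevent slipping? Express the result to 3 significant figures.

For this body I = MR², i.e. k = I/(MR²) = 1.
Along the incline Mg sinθ − f = Ma, and torque about the center fR = Iα = kMR²(a/R) gives f = kMa.
These give a = g sinθ/(1+k) and the required friction f = kMg sinθ/(1+k).
The normal force is N = Mg cosθ, so μ_min = f/N = k tanθ/(1+k).
μ_min = 1 × tan35.9° / 2 ≈ 0.362.

μ_min ≈ 0.362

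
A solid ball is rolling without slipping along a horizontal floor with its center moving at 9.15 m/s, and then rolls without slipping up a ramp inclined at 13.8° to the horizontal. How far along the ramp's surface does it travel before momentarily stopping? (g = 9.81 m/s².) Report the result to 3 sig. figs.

d ≈ 25.0 m

The moment of inertia is (2/5)MR², giving k ≡ I/(MR²) = 0.4.
Rolling without slipping gives ω = v/R, so the total kinetic energy is ½Mv² + ½Iω² = ½(1+k)Mv² = (7/10)Mv².
Setting this equal to Mgh gives the vertical rise h = (1+k)v₀²/(2g) = 1.4×9.15²/(2×9.81) = 5.974 m.
The distance along the slope is d = h/sinθ = 5.974/sin13.8° ≈ 25.0 m.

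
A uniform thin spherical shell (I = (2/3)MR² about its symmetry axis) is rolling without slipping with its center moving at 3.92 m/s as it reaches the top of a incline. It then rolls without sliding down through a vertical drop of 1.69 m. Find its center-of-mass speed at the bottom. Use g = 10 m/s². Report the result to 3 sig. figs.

The moment of inertia is (2/3)MR², giving k ≡ I/(MR²) = 2/3.
Pure rolling means v = ωR; then KE = ½Mv² + ½I(v/R)² = ½(1+k)Mv² = (5/6)Mv².
Conserving energy between top and bottom: (5/6)Mv² = (5/6)Mv₀² + Mgh, hence v² = v₀² + 2gh/(1+k).
v = √(3.92² + 2×10×1.69/1.667) = √35.65 ≈ 5.97 m/s.

v ≈ 5.97 m/s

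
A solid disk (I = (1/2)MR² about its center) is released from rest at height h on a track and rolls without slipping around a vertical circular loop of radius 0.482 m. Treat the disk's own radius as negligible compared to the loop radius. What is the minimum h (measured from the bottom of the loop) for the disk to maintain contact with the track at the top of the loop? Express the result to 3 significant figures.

h_min ≈ 1.33 m

With I = (1/2)MR², the ratio k = I/(MR²) is 0.5.
At the top of the loop, the minimum-contact condition is Mg = Mv_top²/r, so v_top² = gr.
With ω = v/R, the kinetic energy at speed v is ½(1+k)Mv² = (3/4)Mv².
Energy conservation from release (height h) to the top (height 2r): Mgh = Mg(2r) + (3/4)M·gr.
Thus h_min = 2r + (1+k)r/2 = r(2 + 1.5/2) = 0.482 × 2.75 ≈ 1.33 m.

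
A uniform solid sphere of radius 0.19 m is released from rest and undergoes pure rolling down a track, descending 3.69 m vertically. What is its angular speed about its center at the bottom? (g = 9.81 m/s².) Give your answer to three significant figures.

ω ≈ 37.8 rad/s

Here I = (2/5)MR², so the shape factor k = I/(MR²) = 0.4.
Rolling without slipping gives ω = v/R, so the total kinetic energy is ½Mv² + ½Iω² = ½(1+k)Mv² = (7/10)Mv².
Energy conservation Mgh = ½(1+k)Mv² gives v = √(2gh/(1+k)) = √(2 × 9.81 × 3.69 / 1.4) = 7.191 m/s.
The angular speed follows from ω = v/R = 7.191/0.19 ≈ 37.8 rad/s.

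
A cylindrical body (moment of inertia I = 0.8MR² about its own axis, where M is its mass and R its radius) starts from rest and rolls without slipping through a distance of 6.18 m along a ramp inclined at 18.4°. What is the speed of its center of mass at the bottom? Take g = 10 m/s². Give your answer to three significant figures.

For this body I = 0.8MR², i.e. k = I/(MR²) = 0.8.
Pure rolling means v = ωR; then KE = ½Mv² + ½I(v/R)² = ½(1+k)Mv² = (9/10)Mv².
The vertical drop is h = L sinθ = 6.18 × sin18.4° = 1.951 m.
Energy conservation: Mgh = (9/10)Mv², so v = √(2gh/(1+k)) = √(2 × 10 × 1.951 / 1.8) ≈ 4.66 m/s.

v ≈ 4.66 m/s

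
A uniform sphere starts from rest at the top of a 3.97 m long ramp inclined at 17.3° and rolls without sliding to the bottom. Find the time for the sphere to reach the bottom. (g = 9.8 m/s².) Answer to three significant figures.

With I = (2/5)MR², the ratio k = I/(MR²) is 0.4.
Along the incline Mg sinθ − f = Ma, and torque about the center fR = Iα = kMR²(a/R) gives f = kMa.
Hence a = g sinθ/(1+k) = 9.8×sin17.3°/1.4 = 2.082 m/s².
Starting from rest, L = ½at², so t = √(2L/a) = √(2×3.97/2.082) ≈ 1.95 s.

t ≈ 1.95 s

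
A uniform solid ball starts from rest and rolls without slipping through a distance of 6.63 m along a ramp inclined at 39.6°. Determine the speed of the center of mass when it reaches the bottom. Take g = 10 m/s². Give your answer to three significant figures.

v ≈ 7.77 m/s

For this body I = (2/5)MR², i.e. k = I/(MR²) = 0.4.
The rolling condition ω = v/R makes the rotational term ½I(v/R)² = ½kMv², so KE_total = ½(1+k)Mv² = (7/10)Mv².
The vertical drop is h = L sinθ = 6.63 × sin39.6° = 4.226 m.
Setting Mgh = (7/10)Mv² gives v = √(2gh/(1+k)) = √(2·10·4.226/1.4) ≈ 7.77 m/s.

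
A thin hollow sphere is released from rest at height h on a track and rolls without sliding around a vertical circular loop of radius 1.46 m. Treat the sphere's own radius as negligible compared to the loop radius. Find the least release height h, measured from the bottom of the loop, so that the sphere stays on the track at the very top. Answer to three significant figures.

For this body I = (2/3)MR², i.e. k = I/(MR²) = 2/3.
At the top of the loop, the minimum-contact condition is Mg = Mv_top²/r, so v_top² = gr.
With ω = v/R, the kinetic energy at speed v is ½(1+k)Mv² = (5/6)Mv².
Energy conservation from release (height h) to the top (height 2r): Mgh = Mg(2r) + (5/6)M·gr.
Thus h_min = 2r + (1+k)r/2 = r(2 + 1.667/2) = 1.46 × 2.833 ≈ 4.14 m.

h_min ≈ 4.14 m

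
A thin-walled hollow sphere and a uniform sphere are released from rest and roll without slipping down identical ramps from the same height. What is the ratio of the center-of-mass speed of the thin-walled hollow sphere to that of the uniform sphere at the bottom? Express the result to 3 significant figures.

Each satisfies Mgh = ½(1+k)Mv² with k = I/(MR²), so v ∝ 1/√(1+k).
For the thin-walled hollow sphere k = 2/3; for the uniform sphere k = 0.4.
v₁/v₂ = √((1+k₂)/(1+k₁)) = √(1.4/1.667) ≈ 0.917.

v_ratio ≈ 0.917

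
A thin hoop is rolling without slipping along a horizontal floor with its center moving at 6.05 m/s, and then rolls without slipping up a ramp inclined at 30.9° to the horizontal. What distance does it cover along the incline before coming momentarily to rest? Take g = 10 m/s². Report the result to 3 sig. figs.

d ≈ 7.13 m

The moment of inertia is MR², giving k ≡ I/(MR²) = 1.
Rolling without slipping gives ω = v/R, so the total kinetic energy is ½Mv² + ½Iω² = ½(1+k)Mv² = Mv².
Setting this equal to Mgh gives the vertical rise h = (1+k)v₀²/(2g) = 2×6.05²/(2×10) = 3.66 m.
The distance along the slope is d = h/sinθ = 3.66/sin30.9° ≈ 7.13 m.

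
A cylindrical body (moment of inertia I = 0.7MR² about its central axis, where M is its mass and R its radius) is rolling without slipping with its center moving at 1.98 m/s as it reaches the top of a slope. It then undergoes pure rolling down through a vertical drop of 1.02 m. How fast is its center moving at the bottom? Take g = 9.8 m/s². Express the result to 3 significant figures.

v ≈ 3.96 m/s

With I = 0.7MR², the ratio k = I/(MR²) is 0.7.
Since it rolls without slipping, ω = v/R and KE = ½Mv² + ½Iω² = ½(1+k)Mv² = (17/20)Mv².
Energy conservation: (17/20)Mv₀² + Mgh = (17/20)Mv², so v² = v₀² + 2gh/(1+k).
v = √(1.98² + 2×9.8×1.02/1.7) = √15.68 ≈ 3.96 m/s.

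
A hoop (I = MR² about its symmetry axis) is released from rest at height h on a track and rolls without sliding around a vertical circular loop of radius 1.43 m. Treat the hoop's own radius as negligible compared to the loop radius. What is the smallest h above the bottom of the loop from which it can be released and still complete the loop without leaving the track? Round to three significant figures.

h_min ≈ 4.29 m

Here I = MR², so the shape factor k = I/(MR²) = 1.
At the top, contact is just lost when gravity alone supplies the centripetal force: Mg = Mv_top²/r, i.e. v_top² = gr.
With ω = v/R, the kinetic energy at speed v is ½(1+k)Mv² = Mv².
Energy conservation from release (height h) to the top (height 2r): Mgh = Mg(2r) + M·gr.
Thus h_min = 2r + (1+k)r/2 = r(2 + 2/2) = 1.43 × 3 ≈ 4.29 m.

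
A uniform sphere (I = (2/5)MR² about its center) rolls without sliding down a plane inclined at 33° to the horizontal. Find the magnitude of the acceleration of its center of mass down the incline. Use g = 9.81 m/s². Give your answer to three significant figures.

The moment of inertia is (2/5)MR², giving k ≡ I/(MR²) = 0.4.
Newton's second law down the slope: Mg sinθ − f = Ma. The torque equation fR = Iα (with α = a/R) gives f = kMa.
Eliminating f: Mg sinθ = (1+k)Ma, so a = g sinθ/(1+k) = 9.81 × sin33° / 1.4 ≈ 3.82 m/s².

a ≈ 3.82 m/s²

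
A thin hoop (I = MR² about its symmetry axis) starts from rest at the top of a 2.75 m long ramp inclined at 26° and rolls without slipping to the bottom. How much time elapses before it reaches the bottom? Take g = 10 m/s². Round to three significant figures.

t ≈ 1.58 s

For this body I = MR², i.e. k = I/(MR²) = 1.
Newton's second law down the slope: Mg sinθ − f = Ma. The torque equation fR = Iα (with α = a/R) gives f = kMa.
Hence a = g sinθ/(1+k) = 10×sin26°/2 = 2.192 m/s².
Starting from rest, L = ½at², so t = √(2L/a) = √(2×2.75/2.192) ≈ 1.58 s.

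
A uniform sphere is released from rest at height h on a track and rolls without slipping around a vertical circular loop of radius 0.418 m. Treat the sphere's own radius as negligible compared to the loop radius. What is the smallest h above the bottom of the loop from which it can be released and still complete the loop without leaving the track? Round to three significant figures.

h_min ≈ 1.13 m

The moment of inertia is (2/5)MR², giving k ≡ I/(MR²) = 0.4.
At the top of the loop, the minimum-contact condition is Mg = Mv_top²/r, so v_top² = gr.
With ω = v/R, the kinetic energy at speed v is ½(1+k)Mv² = (7/10)Mv².
Energy conservation from release (height h) to the top (height 2r): Mgh = Mg(2r) + (7/10)M·gr.
Thus h_min = 2r + (1+k)r/2 = r(2 + 1.4/2) = 0.418 × 2.7 ≈ 1.13 m.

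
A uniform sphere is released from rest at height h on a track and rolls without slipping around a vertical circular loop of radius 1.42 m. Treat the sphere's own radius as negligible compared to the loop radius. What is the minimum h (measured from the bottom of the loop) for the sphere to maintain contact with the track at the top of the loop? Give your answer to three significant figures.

h_min ≈ 3.83 m

For this body I = (2/5)MR², i.e. k = I/(MR²) = 0.4.
At the top, contact is just lost when gravity alone supplies the centripetal force: Mg = Mv_top²/r, i.e. v_top² = gr.
With ω = v/R, the kinetic energy at speed v is ½(1+k)Mv² = (7/10)Mv².
Energy conservation from release (height h) to the top (height 2r): Mgh = Mg(2r) + (7/10)M·gr.
Thus h_min = 2r + (1+k)r/2 = r(2 + 1.4/2) = 1.42 × 2.7 ≈ 3.83 m.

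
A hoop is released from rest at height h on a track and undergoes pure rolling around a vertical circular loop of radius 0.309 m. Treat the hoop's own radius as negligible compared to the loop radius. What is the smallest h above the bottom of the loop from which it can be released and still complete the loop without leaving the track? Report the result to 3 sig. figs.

h_min ≈ 0.927 m

With I = MR², the ratio k = I/(MR²) is 1.
At the top of the loop, the minimum-contact condition is Mg = Mv_top²/r, so v_top² = gr.
With ω = v/R, the kinetic energy at speed v is ½(1+k)Mv² = Mv².
Energy conservation from release (height h) to the top (height 2r): Mgh = Mg(2r) + M·gr.
Thus h_min = 2r + (1+k)r/2 = r(2 + 2/2) = 0.309 × 3 ≈ 0.927 m.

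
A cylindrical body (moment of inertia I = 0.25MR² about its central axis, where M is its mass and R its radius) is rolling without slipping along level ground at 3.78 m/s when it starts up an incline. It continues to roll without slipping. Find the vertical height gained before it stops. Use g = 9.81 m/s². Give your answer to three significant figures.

With I = 0.25MR², the ratio k = I/(MR²) is 0.25.
Pure rolling means v = ωR; then KE = ½Mv² + ½I(v/R)² = ½(1+k)Mv² = (5/8)Mv².
All of this converts to potential energy at the highest point: (5/8)Mv₀² = Mgh.
Thus h = (1+k)v₀²/(2g) = 1.25 × 3.78² / (2 × 9.81) ≈ 0.910 m.

h ≈ 0.910 m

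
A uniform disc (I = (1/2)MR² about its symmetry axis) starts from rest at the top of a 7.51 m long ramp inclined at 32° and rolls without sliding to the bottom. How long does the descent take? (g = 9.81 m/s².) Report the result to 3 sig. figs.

t ≈ 2.08 s

Here I = (1/2)MR², so the shape factor k = I/(MR²) = 0.5.
Along the incline Mg sinθ − f = Ma, and torque about the center fR = Iα = kMR²(a/R) gives f = kMa.
Hence a = g sinθ/(1+k) = 9.81×sin32°/1.5 = 3.466 m/s².
With constant a from rest, t = √(2L/a) = √(2·7.51/3.466) ≈ 2.08 s.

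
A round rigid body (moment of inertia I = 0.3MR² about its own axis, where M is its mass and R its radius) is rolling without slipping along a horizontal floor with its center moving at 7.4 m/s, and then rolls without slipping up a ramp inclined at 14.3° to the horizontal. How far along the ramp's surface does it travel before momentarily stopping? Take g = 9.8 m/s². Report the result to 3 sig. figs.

The moment of inertia is 0.3MR², giving k ≡ I/(MR²) = 0.3.
Pure rolling means v = ωR; then KE = ½Mv² + ½I(v/R)² = ½(1+k)Mv² = (13/20)Mv².
Setting this equal to Mgh gives the vertical rise h = (1+k)v₀²/(2g) = 1.3×7.4²/(2×9.8) = 3.632 m.
The distance along the slope is d = h/sinθ = 3.632/sin14.3° ≈ 14.7 m.

d ≈ 14.7 m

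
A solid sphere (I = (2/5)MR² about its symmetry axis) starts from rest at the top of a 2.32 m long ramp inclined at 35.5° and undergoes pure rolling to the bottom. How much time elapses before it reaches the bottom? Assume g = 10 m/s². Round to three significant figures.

t ≈ 1.06 s

With I = (2/5)MR², the ratio k = I/(MR²) is 0.4.
Along the incline Mg sinθ − f = Ma, and torque about the center fR = Iα = kMR²(a/R) gives f = kMa.
Hence a = g sinθ/(1+k) = 10×sin35.5°/1.4 = 4.148 m/s².
Starting from rest, L = ½at², so t = √(2L/a) = √(2×2.32/4.148) ≈ 1.06 s.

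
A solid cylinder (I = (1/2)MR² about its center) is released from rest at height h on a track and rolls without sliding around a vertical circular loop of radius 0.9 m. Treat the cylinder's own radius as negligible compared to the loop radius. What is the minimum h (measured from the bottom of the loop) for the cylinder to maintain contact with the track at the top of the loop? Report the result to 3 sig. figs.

h_min ≈ 2.48 m

With I = (1/2)MR², the ratio k = I/(MR²) is 0.5.
At the top of the loop, the minimum-contact condition is Mg = Mv_top²/r, so v_top² = gr.
With ω = v/R, the kinetic energy at speed v is ½(1+k)Mv² = (3/4)Mv².
Energy conservation from release (height h) to the top (height 2r): Mgh = Mg(2r) + (3/4)M·gr.
Thus h_min = 2r + (1+k)r/2 = r(2 + 1.5/2) = 0.9 × 2.75 ≈ 2.48 m.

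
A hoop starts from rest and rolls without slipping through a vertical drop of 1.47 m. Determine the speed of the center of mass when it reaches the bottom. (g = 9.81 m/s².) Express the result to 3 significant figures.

v ≈ 3.80 m/s

The moment of inertia is MR², giving k ≡ I/(MR²) = 1.
The rolling condition ω = v/R makes the rotational term ½I(v/R)² = ½kMv², so KE_total = ½(1+k)Mv² = Mv².
Energy conservation: Mgh = Mv², so v = √(2gh/(1+k)) = √(2 × 9.81 × 1.47 / 2) ≈ 3.80 m/s.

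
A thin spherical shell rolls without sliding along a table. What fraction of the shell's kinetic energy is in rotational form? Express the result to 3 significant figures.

fraction ≈ 0.400

Here I = (2/3)MR², so the shape factor k = I/(MR²) = 2/3.
With ω = v/R, KE_trans = ½Mv² and KE_rot = ½Iω² = ½kMv², so KE_total = ½(1+k)Mv².
The rotational fraction is therefore k/(1+k) = (2/3)/1.667 ≈ 0.400.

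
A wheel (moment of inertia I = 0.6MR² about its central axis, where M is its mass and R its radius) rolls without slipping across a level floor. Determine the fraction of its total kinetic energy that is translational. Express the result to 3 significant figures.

fraction ≈ 0.625

Here I = 0.6MR², so the shape factor k = I/(MR²) = 0.6.
With ω = v/R, KE_trans = ½Mv² and KE_rot = ½Iω² = ½kMv², so KE_total = ½(1+k)Mv².
The translational fraction is therefore 1/(1+k) = 1/1.6 ≈ 0.625.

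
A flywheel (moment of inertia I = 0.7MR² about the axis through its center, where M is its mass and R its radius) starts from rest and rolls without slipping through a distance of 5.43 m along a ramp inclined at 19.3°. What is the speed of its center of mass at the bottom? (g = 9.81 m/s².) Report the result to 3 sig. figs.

Here I = 0.7MR², so the shape factor k = I/(MR²) = 0.7.
Rolling without slipping gives ω = v/R, so the total kinetic energy is ½Mv² + ½Iω² = ½(1+k)Mv² = (17/20)Mv².
The vertical drop is h = L sinθ = 5.43 × sin19.3° = 1.795 m.
Energy conservation: Mgh = (17/20)Mv², so v = √(2gh/(1+k)) = √(2 × 9.81 × 1.795 / 1.7) ≈ 4.55 m/s.

v ≈ 4.55 m/s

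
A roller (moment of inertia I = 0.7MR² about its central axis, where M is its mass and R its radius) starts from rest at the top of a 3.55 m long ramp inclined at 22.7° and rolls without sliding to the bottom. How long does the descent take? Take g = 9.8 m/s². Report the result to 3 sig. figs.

Here I = 0.7MR², so the shape factor k = I/(MR²) = 0.7.
Translational: Mg sinθ − f = Ma. Rotational about the CM: fR = Iα = kMRa, so f = kMa.
Hence a = g sinθ/(1+k) = 9.8×sin22.7°/1.7 = 2.225 m/s².
Starting from rest, L = ½at², so t = √(2L/a) = √(2×3.55/2.225) ≈ 1.79 s.

t ≈ 1.79 s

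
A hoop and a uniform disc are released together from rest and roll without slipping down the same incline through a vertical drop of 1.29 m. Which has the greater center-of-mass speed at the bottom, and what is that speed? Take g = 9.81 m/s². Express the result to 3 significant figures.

the uniform disc, at v ≈ 4.11 m/s

For rolling without slipping, Mgh = ½(1+k)Mv² where k = I/(MR²), so v = √(2gh/(1+k)).
Hoop: k = 1, giving v = √(2×9.81×1.29/2) = 3.557 m/s.
Uniform disc: k = 0.5, giving v = √(2×9.81×1.29/1.5) = 4.108 m/s.
The smaller k wins: the uniform disc, at ≈ 4.11 m/s.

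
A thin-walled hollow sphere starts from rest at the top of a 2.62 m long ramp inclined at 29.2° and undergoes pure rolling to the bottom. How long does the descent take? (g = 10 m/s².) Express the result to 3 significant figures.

The moment of inertia is (2/3)MR², giving k ≡ I/(MR²) = 2/3.
Along the incline Mg sinθ − f = Ma, and torque about the center fR = Iα = kMR²(a/R) gives f = kMa.
Hence a = g sinθ/(1+k) = 10×sin29.2°/1.667 = 2.927 m/s².
Starting from rest, L = ½at², so t = √(2L/a) = √(2×2.62/2.927) ≈ 1.34 s.

t ≈ 1.34 s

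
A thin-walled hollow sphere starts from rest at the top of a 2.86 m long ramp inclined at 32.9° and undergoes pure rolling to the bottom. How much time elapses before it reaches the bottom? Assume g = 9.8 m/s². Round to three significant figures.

The moment of inertia is (2/3)MR², giving k ≡ I/(MR²) = 2/3.
Newton's second law down the slope: Mg sinθ − f = Ma. The torque equation fR = Iα (with α = a/R) gives f = kMa.
Hence a = g sinθ/(1+k) = 9.8×sin32.9°/1.667 = 3.194 m/s².
Starting from rest, L = ½at², so t = √(2L/a) = √(2×2.86/3.194) ≈ 1.34 s.

t ≈ 1.34 s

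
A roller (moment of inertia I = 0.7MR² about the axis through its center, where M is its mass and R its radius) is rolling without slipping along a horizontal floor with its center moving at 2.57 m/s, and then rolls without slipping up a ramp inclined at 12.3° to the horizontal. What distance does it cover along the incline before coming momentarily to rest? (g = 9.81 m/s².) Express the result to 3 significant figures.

d ≈ 2.69 m

The moment of inertia is 0.7MR², giving k ≡ I/(MR²) = 0.7.
Pure rolling means v = ωR; then KE = ½Mv² + ½I(v/R)² = ½(1+k)Mv² = (17/20)Mv².
Setting this equal to Mgh gives the vertical rise h = (1+k)v₀²/(2g) = 1.7×2.57²/(2×9.81) = 0.5723 m.
Along the incline, d = h/sinθ = 0.5723/sin12.3° ≈ 2.69 m.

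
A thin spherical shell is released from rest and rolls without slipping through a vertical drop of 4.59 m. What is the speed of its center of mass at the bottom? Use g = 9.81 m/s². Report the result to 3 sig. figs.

v ≈ 7.35 m/s

With I = (2/3)MR², the ratio k = I/(MR²) is 2/3.
The rolling condition ω = v/R makes the rotational term ½I(v/R)² = ½kMv², so KE_total = ½(1+k)Mv² = (5/6)Mv².
Setting Mgh = (5/6)Mv² gives v = √(2gh/(1+k)) = √(2·9.81·4.59/1.667) ≈ 7.35 m/s.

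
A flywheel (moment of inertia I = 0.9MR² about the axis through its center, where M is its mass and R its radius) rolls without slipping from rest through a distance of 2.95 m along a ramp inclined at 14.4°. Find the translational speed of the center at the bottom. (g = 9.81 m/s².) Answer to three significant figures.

With I = 0.9MR², the ratio k = I/(MR²) is 0.9.
The rolling condition ω = v/R makes the rotational term ½I(v/R)² = ½kMv², so KE_total = ½(1+k)Mv² = (19/20)Mv².
The vertical drop is h = L sinθ = 2.95 × sin14.4° = 0.7336 m.
Setting Mgh = (19/20)Mv² gives v = √(2gh/(1+k)) = √(2·9.81·0.7336/1.9) ≈ 2.75 m/s.

v ≈ 2.75 m/s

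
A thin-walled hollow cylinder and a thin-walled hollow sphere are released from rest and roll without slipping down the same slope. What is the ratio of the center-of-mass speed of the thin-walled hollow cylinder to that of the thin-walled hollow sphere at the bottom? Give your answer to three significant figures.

v_ratio ≈ 0.913

Each satisfies Mgh = ½(1+k)Mv² with k = I/(MR²), so v ∝ 1/√(1+k).
For the thin-walled hollow cylinder k = 1; for the thin-walled hollow sphere k = 2/3.
v₁/v₂ = √((1+k₂)/(1+k₁)) = √(1.667/2) ≈ 0.913.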